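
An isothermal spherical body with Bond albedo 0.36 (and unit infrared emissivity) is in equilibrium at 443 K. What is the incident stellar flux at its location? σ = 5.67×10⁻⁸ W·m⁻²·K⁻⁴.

(1−a)S·πr² = σ·4πr²·T⁴ ⇒ S = 4σT⁴/(1−a).
S = 4·5.67×10⁻⁸·3.851×10¹⁰/0.640.

S ≈ 13600 W/m²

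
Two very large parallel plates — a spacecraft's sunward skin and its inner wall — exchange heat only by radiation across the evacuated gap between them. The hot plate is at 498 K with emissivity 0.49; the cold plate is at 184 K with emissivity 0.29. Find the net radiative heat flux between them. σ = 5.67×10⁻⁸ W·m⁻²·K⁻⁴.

q ≈ 762 W/m²

For two infinite grey parallel plates, q = σ(T₁⁴ − T₂⁴)/(1/ε₁ + 1/ε₂ − 1).
T₁⁴ − T₂⁴ = 6.151×10¹⁰ − 1.146×10⁹ = 6.036×10¹⁰ K⁴.
1/ε₁ + 1/ε₂ − 1 = 2.041 + 3.448 − 1 = 4.489.
q = 5.67×10⁻⁸ × 6.036×10¹⁰ / 4.489.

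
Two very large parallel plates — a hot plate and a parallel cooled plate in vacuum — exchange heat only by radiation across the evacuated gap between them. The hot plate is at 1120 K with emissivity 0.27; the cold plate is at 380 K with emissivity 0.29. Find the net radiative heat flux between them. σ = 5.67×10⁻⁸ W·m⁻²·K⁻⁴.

For two infinite grey parallel plates, q = σ(T₁⁴ − T₂⁴)/(1/ε₁ + 1/ε₂ − 1).
T₁⁴ − T₂⁴ = 1.574×10¹² − 2.085×10¹⁰ = 1.553×10¹² K⁴.
1/ε₁ + 1/ε₂ − 1 = 3.704 + 3.448 − 1 = 6.152.
q = 5.67×10⁻⁸ × 1.553×10¹² / 6.152.

q ≈ 14300 W/m²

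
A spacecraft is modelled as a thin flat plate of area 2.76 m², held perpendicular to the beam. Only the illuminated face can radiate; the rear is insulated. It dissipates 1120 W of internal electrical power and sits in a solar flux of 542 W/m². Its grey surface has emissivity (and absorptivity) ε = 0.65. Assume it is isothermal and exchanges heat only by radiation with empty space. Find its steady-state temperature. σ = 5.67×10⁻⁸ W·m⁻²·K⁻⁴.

At steady state, absorbed solar power + internal power = radiated power.
Absorbed: α·S·A_cross = 0.65·542·2.760 = 972.3 W (cross-section A).
Total input = 972.3 + 1120 = 2092 W.
Radiated: εσ·A_surf·T⁴ with A_surf = A = 2.760 m².
T⁴ = 2092/(0.65·5.67×10⁻⁸·2.760) = 2.057×10¹⁰ K⁴.

T ≈ 379 K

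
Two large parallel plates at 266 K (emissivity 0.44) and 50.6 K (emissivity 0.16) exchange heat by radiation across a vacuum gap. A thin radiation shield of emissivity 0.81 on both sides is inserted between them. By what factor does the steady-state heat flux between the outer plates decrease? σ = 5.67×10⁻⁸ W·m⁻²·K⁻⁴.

Without shield: q₀ = σΔ(T⁴)/(1/ε₁+1/ε₂−1) with denominator 7.523.
With shield the two gaps are in series; the resistances add: (1/ε₁+1/ε_s−1)+(1/ε_s+1/ε₂−1) = 2.507+6.485 = 8.992.
Heat-flux ratio q₀/q = 8.992/7.523.

factor ≈ 1.20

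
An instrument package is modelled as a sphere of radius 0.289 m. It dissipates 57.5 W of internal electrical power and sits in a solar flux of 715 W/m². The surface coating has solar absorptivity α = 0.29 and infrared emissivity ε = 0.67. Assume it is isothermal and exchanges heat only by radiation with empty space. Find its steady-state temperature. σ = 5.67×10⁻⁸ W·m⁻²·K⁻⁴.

At steady state, absorbed solar power + internal power = radiated power.
Absorbed: α·S·A_cross = 0.29·715·0.2624 = 54.41 W (cross-section πr²).
Total input = 54.41 + 57.5 = 111.9 W.
Radiated: εσ·A_surf·T⁴ with A_surf = 4πr² = 1.050 m².
T⁴ = 111.9/(0.67·5.67×10⁻⁸·1.050) = 2.807×10⁹ K⁴.

T ≈ 230 K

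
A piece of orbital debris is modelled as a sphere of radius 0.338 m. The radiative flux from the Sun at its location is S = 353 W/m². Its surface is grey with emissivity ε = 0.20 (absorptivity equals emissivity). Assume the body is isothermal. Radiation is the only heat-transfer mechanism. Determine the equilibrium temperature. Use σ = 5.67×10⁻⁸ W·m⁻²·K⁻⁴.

At equilibrium, absorbed power = emitted power.
Absorbing cross-section = πr² = 0.3589 m²; emitting surface = 4πr² = 1.436 m² (ratio 4).
εS·A_cross = εσ·A_surf·T⁴  ⇒  T⁴ = S/(4σ)   (ε cancels).
T⁴ = 353/(4·5.67×10⁻⁸) = 1.556×10⁹ K⁴.
T = (1.556×10⁹)^(1/4).

T ≈ 199 K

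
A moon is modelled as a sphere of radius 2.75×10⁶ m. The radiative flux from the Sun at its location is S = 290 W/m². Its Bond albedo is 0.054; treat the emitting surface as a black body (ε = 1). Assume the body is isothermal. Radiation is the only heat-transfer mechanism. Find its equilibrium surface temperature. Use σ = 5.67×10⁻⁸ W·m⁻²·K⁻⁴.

T ≈ 186 K

At equilibrium, absorbed power = emitted power.
Absorbing cross-section = πr² = 2.376×10¹³ m²; emitting surface = 4πr² = 9.503×10¹³ m² (ratio 4).
(1−a)S·A_cross = εσ·A_surf·T⁴  ⇒  T⁴ = (1−a)S/(4σ).
T⁴ = 0.946·290/(4·5.67×10⁻⁸) = 1.210×10⁹ K⁴.
T = (1.210×10⁹)^(1/4).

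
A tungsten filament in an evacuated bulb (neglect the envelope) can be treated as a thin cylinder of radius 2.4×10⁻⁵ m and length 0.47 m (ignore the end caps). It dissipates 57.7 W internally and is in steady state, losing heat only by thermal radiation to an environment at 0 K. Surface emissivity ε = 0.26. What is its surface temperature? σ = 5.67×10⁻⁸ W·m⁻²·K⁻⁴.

T ≈ 2730 K

Steady state: internal power = radiated power, P = εσA T⁴.
Radiating area A = 2πrL = 7.087×10⁻⁵ m².
T⁴ = P/(εσA) = 57.7/(0.26·5.67×10⁻⁸·7.087×10⁻⁵) = 5.522×10¹³ K⁴.
T = (5.522×10¹³)^(1/4).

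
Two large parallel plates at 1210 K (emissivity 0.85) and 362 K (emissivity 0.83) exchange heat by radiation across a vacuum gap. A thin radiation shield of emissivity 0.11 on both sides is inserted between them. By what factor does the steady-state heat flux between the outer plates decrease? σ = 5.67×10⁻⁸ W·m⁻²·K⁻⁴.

Without shield: q₀ = σΔ(T⁴)/(1/ε₁+1/ε₂−1) with denominator 1.381.
With shield the two gaps are in series; the resistances add: (1/ε₁+1/ε_s−1)+(1/ε_s+1/ε₂−1) = 9.267+9.296 = 18.56.
Heat-flux ratio q₀/q = 18.56/1.381.

factor ≈ 13.4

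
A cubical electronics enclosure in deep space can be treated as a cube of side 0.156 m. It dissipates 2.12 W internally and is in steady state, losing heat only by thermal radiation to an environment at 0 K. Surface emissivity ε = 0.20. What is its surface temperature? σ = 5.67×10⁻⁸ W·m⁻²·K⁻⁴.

T ≈ 189 K

Steady state: internal power = radiated power, P = εσA T⁴.
Radiating area A = 6L² = 0.1460 m².
T⁴ = P/(εσA) = 2.12/(0.20·5.67×10⁻⁸·0.1460) = 1.280×10⁹ K⁴.
T = (1.280×10⁹)^(1/4).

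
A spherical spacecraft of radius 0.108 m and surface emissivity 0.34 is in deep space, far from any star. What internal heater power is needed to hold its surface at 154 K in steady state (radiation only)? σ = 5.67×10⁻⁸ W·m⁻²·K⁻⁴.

P = εσ·4πr²·T⁴.
4πr² = 0.1466 m²; T⁴ = 5.624×10⁸ K⁴.
P = 0.34·5.67×10⁻⁸·0.1466·5.624×10⁸.

P ≈ 1.59 W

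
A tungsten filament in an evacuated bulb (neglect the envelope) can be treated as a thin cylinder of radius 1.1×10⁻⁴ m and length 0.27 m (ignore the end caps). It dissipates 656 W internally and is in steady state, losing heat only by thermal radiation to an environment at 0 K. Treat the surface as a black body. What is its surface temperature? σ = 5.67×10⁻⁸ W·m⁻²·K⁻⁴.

T ≈ 2810 K

Steady state: internal power = radiated power, P = εσA T⁴.
Radiating area A = 2πrL = 1.866×10⁻⁴ m².
T⁴ = P/(εσA) = 656/(1.0·5.67×10⁻⁸·1.866×10⁻⁴) = 6.200×10¹³ K⁴.
T = (6.200×10¹³)^(1/4).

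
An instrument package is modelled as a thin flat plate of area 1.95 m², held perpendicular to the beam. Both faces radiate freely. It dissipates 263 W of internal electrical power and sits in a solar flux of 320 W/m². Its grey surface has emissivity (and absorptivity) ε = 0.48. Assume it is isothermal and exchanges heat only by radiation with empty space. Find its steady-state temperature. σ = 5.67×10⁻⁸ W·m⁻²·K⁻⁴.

At steady state, absorbed solar power + internal power = radiated power.
Absorbed: α·S·A_cross = 0.48·320·1.950 = 299.5 W (cross-section A).
Total input = 299.5 + 263 = 562.5 W.
Radiated: εσ·A_surf·T⁴ with A_surf = 2A = 3.900 m².
T⁴ = 562.5/(0.48·5.67×10⁻⁸·3.900) = 5.300×10⁹ K⁴.

T ≈ 270 K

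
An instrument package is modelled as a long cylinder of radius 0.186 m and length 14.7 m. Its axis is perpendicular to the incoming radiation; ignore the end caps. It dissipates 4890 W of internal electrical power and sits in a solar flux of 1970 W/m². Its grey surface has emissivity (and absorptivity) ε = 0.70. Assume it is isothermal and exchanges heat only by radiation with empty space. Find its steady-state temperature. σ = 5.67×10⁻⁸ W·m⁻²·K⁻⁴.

T ≈ 367 K

At steady state, absorbed solar power + internal power = radiated power.
Absorbed: α·S·A_cross = 0.70·1970·5.468 = 7541 W (cross-section 2rL).
Total input = 7541 + 4890 = 12430 W.
Radiated: εσ·A_surf·T⁴ with A_surf = 2πrL = 17.18 m².
T⁴ = 12430/(0.70·5.67×10⁻⁸·17.18) = 1.823×10¹⁰ K⁴.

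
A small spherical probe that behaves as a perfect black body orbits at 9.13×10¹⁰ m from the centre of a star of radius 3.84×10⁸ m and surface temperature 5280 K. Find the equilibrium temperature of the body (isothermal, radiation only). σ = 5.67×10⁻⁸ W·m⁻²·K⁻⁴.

T ≈ 242 K

The star's surface emits σT_*⁴; at distance d the flux is S = σT_*⁴(R_*/d)².
S = 5.67×10⁻⁸·(5280)⁴·(3.84×10⁸/9.13×10¹⁰)² = 779.5 W/m².
For an isothermal sphere T⁴ = (1−a)S/(4σ) = 3.437×10⁹ K⁴.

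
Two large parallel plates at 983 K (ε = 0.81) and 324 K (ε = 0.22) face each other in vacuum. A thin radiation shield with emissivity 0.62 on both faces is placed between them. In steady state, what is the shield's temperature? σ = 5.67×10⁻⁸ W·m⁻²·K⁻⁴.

In steady state the net flux on the hot side equals that on the cold side.
σ(T₁⁴−T_s⁴)/D₁ = σ(T_s⁴−T₂⁴)/D₂, with D₁ = 1/ε₁+1/ε_s−1 = 1.847, D₂ = 1/ε_s+1/ε₂−1 = 5.158.
Solve for T_s⁴: T_s⁴ = (D₂·T₁⁴ + D₁·T₂⁴)/(D₁+D₂) = 6.904×10¹¹ K⁴.

T_s ≈ 912 K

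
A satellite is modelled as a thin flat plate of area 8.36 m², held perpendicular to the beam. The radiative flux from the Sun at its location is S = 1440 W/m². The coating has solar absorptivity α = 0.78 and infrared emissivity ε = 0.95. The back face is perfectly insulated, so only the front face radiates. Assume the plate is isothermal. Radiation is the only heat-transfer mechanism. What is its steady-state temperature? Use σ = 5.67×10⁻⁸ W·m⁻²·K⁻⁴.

At equilibrium, absorbed power = emitted power.
Absorbing cross-section = A = 8.360 m²; emitting surface = A = 8.360 m² (ratio 1).
αS·A_cross = εσ·A_surf·T⁴  ⇒  T⁴ = αS/(ε·1σ).
T⁴ = 0.780·1440/(0.95·1·5.67×10⁻⁸) = 2.085×10¹⁰ K⁴.
T = (2.085×10¹⁰)^(1/4).

T ≈ 380 K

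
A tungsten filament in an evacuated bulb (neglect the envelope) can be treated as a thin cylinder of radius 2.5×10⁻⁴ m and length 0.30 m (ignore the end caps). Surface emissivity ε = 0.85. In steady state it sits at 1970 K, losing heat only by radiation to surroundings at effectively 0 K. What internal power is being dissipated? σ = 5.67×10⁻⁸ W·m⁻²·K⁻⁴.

P ≈ 342 W

Steady state: P = εσA T⁴.
A = 2πrL = 4.712×10⁻⁴ m²; T⁴ = (1970)⁴ = 1.506×10¹³ K⁴.
P = 0.85 × 5.67×10⁻⁸ × 4.712×10⁻⁴ × 1.506×10¹³.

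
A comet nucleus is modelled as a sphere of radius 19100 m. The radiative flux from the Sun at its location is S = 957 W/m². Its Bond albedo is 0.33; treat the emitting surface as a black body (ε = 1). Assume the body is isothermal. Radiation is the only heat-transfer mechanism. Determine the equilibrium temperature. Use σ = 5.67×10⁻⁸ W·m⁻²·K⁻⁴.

At equilibrium, absorbed power = emitted power.
Absorbing cross-section = πr² = 1.146×10⁹ m²; emitting surface = 4πr² = 4.584×10⁹ m² (ratio 4).
(1−a)S·A_cross = εσ·A_surf·T⁴  ⇒  T⁴ = (1−a)S/(4σ).
T⁴ = 0.670·957/(4·5.67×10⁻⁸) = 2.827×10⁹ K⁴.
T = (2.827×10⁹)^(1/4).

T ≈ 231 K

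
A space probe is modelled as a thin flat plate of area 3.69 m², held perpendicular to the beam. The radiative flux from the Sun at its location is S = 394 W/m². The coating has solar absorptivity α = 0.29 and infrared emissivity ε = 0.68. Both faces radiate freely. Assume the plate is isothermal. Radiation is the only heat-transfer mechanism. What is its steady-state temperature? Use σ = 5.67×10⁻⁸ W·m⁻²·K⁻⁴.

At equilibrium, absorbed power = emitted power.
Absorbing cross-section = A = 3.690 m²; emitting surface = 2A = 7.380 m² (ratio 2).
αS·A_cross = εσ·A_surf·T⁴  ⇒  T⁴ = αS/(ε·2σ).
T⁴ = 0.290·394/(0.68·2·5.67×10⁻⁸) = 1.482×10⁹ K⁴.
T = (1.482×10⁹)^(1/4).

T ≈ 196 K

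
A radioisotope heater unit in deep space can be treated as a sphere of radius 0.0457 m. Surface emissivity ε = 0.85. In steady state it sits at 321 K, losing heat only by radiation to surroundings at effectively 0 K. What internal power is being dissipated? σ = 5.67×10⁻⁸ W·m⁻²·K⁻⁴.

Steady state: P = εσA T⁴.
A = 4πr² = 0.02624 m²; T⁴ = (321)⁴ = 1.062×10¹⁰ K⁴.
P = 0.85 × 5.67×10⁻⁸ × 0.02624 × 1.062×10¹⁰.

P ≈ 13.4 W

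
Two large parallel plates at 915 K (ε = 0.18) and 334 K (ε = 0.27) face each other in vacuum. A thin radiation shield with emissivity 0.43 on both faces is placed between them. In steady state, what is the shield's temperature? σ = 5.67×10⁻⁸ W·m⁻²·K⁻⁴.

T_s ≈ 742 K

In steady state the net flux on the hot side equals that on the cold side.
σ(T₁⁴−T_s⁴)/D₁ = σ(T_s⁴−T₂⁴)/D₂, with D₁ = 1/ε₁+1/ε_s−1 = 6.881, D₂ = 1/ε_s+1/ε₂−1 = 5.029.
Solve for T_s⁴: T_s⁴ = (D₂·T₁⁴ + D₁·T₂⁴)/(D₁+D₂) = 3.032×10¹¹ K⁴.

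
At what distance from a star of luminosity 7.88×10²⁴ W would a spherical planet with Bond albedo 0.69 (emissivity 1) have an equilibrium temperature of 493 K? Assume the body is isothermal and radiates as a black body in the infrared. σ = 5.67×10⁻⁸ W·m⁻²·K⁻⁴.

d ≈ 3.81×10⁹ m

For an isothermal black-emitting sphere, (1−a)S·πr² = σ·4πr²·T⁴ ⇒ S = 4σT⁴/(1−a).
S = 4·5.67×10⁻⁸·(493)⁴/0.310 = 43220 W/m².
Flux falls as S = L/(4πd²), so d = √(L/(4πS)) = √(7.88×10²⁴/(4π·43220)).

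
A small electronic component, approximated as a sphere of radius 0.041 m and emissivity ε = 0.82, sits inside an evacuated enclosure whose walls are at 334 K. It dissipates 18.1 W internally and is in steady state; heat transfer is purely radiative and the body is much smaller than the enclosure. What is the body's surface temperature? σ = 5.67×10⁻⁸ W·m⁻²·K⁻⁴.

T ≈ 419 K

For a small grey body in a large enclosure, net radiated power = εσA(T⁴ − T_w⁴).
Steady state: P = εσA(T⁴ − T_w⁴) with A = 4πr² = 0.02112 m².
T⁴ = P/(εσA) + T_w⁴ = 18.1/(0.82·5.67×10⁻⁸·0.02112) + (334)⁴
    = 1.843×10¹⁰ + 1.244×10¹⁰ = 3.087×10¹⁰ K⁴.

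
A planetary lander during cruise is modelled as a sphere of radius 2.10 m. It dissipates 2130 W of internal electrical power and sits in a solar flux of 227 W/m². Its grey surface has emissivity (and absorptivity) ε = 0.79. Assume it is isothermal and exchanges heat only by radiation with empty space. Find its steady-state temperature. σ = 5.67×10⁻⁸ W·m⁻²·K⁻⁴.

T ≈ 208 K

At steady state, absorbed solar power + internal power = radiated power.
Absorbed: α·S·A_cross = 0.79·227·13.85 = 2485 W (cross-section πr²).
Total input = 2485 + 2130 = 4615 W.
Radiated: εσ·A_surf·T⁴ with A_surf = 4πr² = 55.42 m².
T⁴ = 4615/(0.79·5.67×10⁻⁸·55.42) = 1.859×10⁹ K⁴.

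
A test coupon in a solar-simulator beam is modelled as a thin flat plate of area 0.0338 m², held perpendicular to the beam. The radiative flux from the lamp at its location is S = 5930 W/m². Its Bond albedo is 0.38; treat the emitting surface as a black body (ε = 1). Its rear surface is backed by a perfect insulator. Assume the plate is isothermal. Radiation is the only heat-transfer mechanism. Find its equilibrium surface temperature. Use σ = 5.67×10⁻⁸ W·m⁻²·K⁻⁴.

T ≈ 505 K

At equilibrium, absorbed power = emitted power.
Absorbing cross-section = A = 0.03380 m²; emitting surface = A = 0.03380 m² (ratio 1).
(1−a)S·A_cross = εσ·A_surf·T⁴  ⇒  T⁴ = (1−a)S/(1σ).
T⁴ = 0.620·5930/(1·5.67×10⁻⁸) = 6.484×10¹⁰ K⁴.
T = (6.484×10¹⁰)^(1/4).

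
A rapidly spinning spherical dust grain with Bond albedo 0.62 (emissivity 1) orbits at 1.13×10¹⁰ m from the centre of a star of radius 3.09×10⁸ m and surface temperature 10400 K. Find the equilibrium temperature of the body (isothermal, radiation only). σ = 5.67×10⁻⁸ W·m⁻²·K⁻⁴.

T ≈ 955 K

The star's surface emits σT_*⁴; at distance d the flux is S = σT_*⁴(R_*/d)².
S = 5.67×10⁻⁸·(10400)⁴·(3.09×10⁸/1.13×10¹⁰)² = 4.960×10⁵ W/m².
For an isothermal sphere T⁴ = (1−a)S/(4σ) = 8.310×10¹¹ K⁴.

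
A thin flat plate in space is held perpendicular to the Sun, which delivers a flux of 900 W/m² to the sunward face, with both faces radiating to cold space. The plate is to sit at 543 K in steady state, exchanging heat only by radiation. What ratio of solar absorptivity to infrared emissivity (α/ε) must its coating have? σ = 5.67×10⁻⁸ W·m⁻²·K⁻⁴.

Balance: αS·A = εσ·2A·T⁴ ⇒ α/ε = 2σT⁴/S.
α/ε = 2·5.67×10⁻⁸·(543)⁴/900 = 2·5.67×10⁻⁸·8.694×10¹⁰/900.

α/ε ≈ 11.0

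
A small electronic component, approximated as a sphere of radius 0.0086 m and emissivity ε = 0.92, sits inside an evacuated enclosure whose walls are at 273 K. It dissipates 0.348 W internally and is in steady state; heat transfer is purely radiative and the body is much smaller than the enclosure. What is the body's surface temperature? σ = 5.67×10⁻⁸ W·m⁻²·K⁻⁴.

T ≈ 336 K

For a small grey body in a large enclosure, net radiated power = εσA(T⁴ − T_w⁴).
Steady state: P = εσA(T⁴ − T_w⁴) with A = 4πr² = 9.294×10⁻⁴ m².
T⁴ = P/(εσA) + T_w⁴ = 0.348/(0.92·5.67×10⁻⁸·9.294×10⁻⁴) + (273)⁴
    = 7.178×10⁹ + 5.555×10⁹ = 1.273×10¹⁰ K⁴.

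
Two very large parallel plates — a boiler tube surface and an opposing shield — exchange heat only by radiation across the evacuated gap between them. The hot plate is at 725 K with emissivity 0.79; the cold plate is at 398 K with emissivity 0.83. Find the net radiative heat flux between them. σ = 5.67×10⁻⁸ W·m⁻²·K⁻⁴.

For two infinite grey parallel plates, q = σ(T₁⁴ − T₂⁴)/(1/ε₁ + 1/ε₂ − 1).
T₁⁴ − T₂⁴ = 2.763×10¹¹ − 2.509×10¹⁰ = 2.512×10¹¹ K⁴.
1/ε₁ + 1/ε₂ − 1 = 1.266 + 1.205 − 1 = 1.471.
q = 5.67×10⁻⁸ × 2.512×10¹¹ / 1.471.

q ≈ 9680 W/m²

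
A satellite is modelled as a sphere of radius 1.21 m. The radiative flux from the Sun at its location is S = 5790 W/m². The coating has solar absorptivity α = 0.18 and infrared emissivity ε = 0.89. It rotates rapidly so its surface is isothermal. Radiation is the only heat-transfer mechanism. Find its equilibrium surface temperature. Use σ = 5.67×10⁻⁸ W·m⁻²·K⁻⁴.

At equilibrium, absorbed power = emitted power.
Absorbing cross-section = πr² = 4.600 m²; emitting surface = 4πr² = 18.40 m² (ratio 4).
αS·A_cross = εσ·A_surf·T⁴  ⇒  T⁴ = αS/(ε·4σ).
T⁴ = 0.180·5790/(0.89·4·5.67×10⁻⁸) = 5.163×10⁹ K⁴.
T = (5.163×10⁹)^(1/4).

T ≈ 268 K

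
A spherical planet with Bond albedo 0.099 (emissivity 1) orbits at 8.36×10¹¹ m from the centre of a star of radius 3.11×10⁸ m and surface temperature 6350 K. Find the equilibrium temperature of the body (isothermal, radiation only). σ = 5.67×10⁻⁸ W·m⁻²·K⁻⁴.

T ≈ 84.4 K

The star's surface emits σT_*⁴; at distance d the flux is S = σT_*⁴(R_*/d)².
S = 5.67×10⁻⁸·(6350)⁴·(3.11×10⁸/8.36×10¹¹)² = 12.76 W/m².
For an isothermal sphere T⁴ = (1−a)S/(4σ) = 5.068×10⁷ K⁴.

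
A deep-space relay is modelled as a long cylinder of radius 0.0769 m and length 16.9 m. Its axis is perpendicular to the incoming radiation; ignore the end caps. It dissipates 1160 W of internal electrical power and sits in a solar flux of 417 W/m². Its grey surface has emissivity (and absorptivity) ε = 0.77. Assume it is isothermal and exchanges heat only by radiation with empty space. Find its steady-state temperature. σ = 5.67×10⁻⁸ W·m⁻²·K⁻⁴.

T ≈ 273 K

At steady state, absorbed solar power + internal power = radiated power.
Absorbed: α·S·A_cross = 0.77·417·2.599 = 834.6 W (cross-section 2rL).
Total input = 834.6 + 1160 = 1995 W.
Radiated: εσ·A_surf·T⁴ with A_surf = 2πrL = 8.166 m².
T⁴ = 1995/(0.77·5.67×10⁻⁸·8.166) = 5.595×10⁹ K⁴.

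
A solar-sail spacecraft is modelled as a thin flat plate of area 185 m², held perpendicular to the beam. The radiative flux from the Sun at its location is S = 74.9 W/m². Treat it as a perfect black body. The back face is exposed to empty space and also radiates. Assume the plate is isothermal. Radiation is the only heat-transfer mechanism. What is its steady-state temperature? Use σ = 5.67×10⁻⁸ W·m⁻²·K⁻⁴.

At equilibrium, absorbed power = emitted power.
Absorbing cross-section = A = 185.0 m²; emitting surface = 2A = 370.0 m² (ratio 2).
S·A_cross = εσ·A_surf·T⁴  ⇒  T⁴ = S/(2σ).
T⁴ = 1.00·74.9/(2·5.67×10⁻⁸) = 6.605×10⁸ K⁴.
T = (6.605×10⁸)^(1/4).

T ≈ 160 K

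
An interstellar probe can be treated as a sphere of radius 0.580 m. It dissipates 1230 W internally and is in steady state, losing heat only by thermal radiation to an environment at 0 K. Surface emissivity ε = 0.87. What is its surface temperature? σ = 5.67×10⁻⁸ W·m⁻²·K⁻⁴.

Steady state: internal power = radiated power, P = εσA T⁴.
Radiating area A = 4πr² = 4.227 m².
T⁴ = P/(εσA) = 1230/(0.87·5.67×10⁻⁸·4.227) = 5.898×10⁹ K⁴.
T = (5.898×10⁹)^(1/4).

T ≈ 277 K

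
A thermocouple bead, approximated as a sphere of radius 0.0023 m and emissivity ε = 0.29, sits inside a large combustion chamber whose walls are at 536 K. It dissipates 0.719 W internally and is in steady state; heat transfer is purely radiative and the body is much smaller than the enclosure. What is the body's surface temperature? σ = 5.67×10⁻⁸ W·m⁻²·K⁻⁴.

T ≈ 928 K

For a small grey body in a large enclosure, net radiated power = εσA(T⁴ − T_w⁴).
Steady state: P = εσA(T⁴ − T_w⁴) with A = 4πr² = 6.648×10⁻⁵ m².
T⁴ = P/(εσA) + T_w⁴ = 0.719/(0.29·5.67×10⁻⁸·6.648×10⁻⁵) + (536)⁴
    = 6.578×10¹¹ + 8.254×10¹⁰ = 7.403×10¹¹ K⁴.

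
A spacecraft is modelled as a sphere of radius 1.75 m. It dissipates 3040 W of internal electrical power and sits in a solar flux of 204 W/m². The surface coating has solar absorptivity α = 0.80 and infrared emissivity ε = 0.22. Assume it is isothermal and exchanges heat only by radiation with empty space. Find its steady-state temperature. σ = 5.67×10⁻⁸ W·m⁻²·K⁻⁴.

At steady state, absorbed solar power + internal power = radiated power.
Absorbed: α·S·A_cross = 0.80·204·9.621 = 1570 W (cross-section πr²).
Total input = 1570 + 3040 = 4610 W.
Radiated: εσ·A_surf·T⁴ with A_surf = 4πr² = 38.48 m².
T⁴ = 4610/(0.22·5.67×10⁻⁸·38.48) = 9.603×10⁹ K⁴.

T ≈ 313 K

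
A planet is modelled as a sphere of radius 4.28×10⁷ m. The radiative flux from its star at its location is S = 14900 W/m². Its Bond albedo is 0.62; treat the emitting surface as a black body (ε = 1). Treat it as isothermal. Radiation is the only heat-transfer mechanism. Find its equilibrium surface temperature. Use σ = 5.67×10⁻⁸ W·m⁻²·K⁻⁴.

At equilibrium, absorbed power = emitted power.
Absorbing cross-section = πr² = 5.755×10¹⁵ m²; emitting surface = 4πr² = 2.302×10¹⁶ m² (ratio 4).
(1−a)S·A_cross = εσ·A_surf·T⁴  ⇒  T⁴ = (1−a)S/(4σ).
T⁴ = 0.380·14900/(4·5.67×10⁻⁸) = 2.496×10¹⁰ K⁴.
T = (2.496×10¹⁰)^(1/4).

T ≈ 397 K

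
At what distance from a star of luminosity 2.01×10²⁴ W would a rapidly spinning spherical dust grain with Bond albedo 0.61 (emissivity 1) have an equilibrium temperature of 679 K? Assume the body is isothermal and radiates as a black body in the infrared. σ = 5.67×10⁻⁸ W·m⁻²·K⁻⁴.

d ≈ 1.14×10⁹ m

For an isothermal black-emitting sphere, (1−a)S·πr² = σ·4πr²·T⁴ ⇒ S = 4σT⁴/(1−a).
S = 4·5.67×10⁻⁸·(679)⁴/0.390 = 1.236×10⁵ W/m².
Flux falls as S = L/(4πd²), so d = √(L/(4πS)) = √(2.01×10²⁴/(4π·1.236×10⁵)).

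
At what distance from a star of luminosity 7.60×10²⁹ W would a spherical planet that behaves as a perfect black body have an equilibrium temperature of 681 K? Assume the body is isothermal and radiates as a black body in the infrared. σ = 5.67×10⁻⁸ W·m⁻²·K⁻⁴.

d ≈ 1.11×10¹² m

For an isothermal black-emitting sphere, (1−a)S·πr² = σ·4πr²·T⁴ ⇒ S = 4σT⁴/(1−a).
S = 4·5.67×10⁻⁸·(681)⁴/1.00 = 48780 W/m².
Flux falls as S = L/(4πd²), so d = √(L/(4πS)) = √(7.60×10²⁹/(4π·48780)).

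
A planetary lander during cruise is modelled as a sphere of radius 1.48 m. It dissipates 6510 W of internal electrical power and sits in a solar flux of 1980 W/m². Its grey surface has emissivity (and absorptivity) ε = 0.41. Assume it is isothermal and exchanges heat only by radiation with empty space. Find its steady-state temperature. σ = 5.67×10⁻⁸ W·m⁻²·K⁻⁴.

T ≈ 371 K

At steady state, absorbed solar power + internal power = radiated power.
Absorbed: α·S·A_cross = 0.41·1980·6.881 = 5586 W (cross-section πr²).
Total input = 5586 + 6510 = 12100 W.
Radiated: εσ·A_surf·T⁴ with A_surf = 4πr² = 27.53 m².
T⁴ = 12100/(0.41·5.67×10⁻⁸·27.53) = 1.890×10¹⁰ K⁴.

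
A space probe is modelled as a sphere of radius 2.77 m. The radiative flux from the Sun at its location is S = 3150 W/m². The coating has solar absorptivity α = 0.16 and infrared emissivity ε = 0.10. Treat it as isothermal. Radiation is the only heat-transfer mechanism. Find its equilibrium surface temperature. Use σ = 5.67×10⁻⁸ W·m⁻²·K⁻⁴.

T ≈ 386 K

At equilibrium, absorbed power = emitted power.
Absorbing cross-section = πr² = 24.11 m²; emitting surface = 4πr² = 96.42 m² (ratio 4).
αS·A_cross = εσ·A_surf·T⁴  ⇒  T⁴ = αS/(ε·4σ).
T⁴ = 0.160·3150/(0.10·4·5.67×10⁻⁸) = 2.222×10¹⁰ K⁴.
T = (2.222×10¹⁰)^(1/4).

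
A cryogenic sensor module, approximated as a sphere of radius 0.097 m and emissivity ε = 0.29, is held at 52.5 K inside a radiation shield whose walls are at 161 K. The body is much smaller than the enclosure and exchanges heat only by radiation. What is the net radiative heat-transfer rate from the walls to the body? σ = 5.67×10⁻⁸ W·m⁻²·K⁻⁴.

P_net ≈ 1.29 W

For a small grey body in a large enclosure: P_net = εσA(T_body⁴ − T_wall⁴).
A = 4πr² = 0.1182 m²; T_body⁴ − T_wall⁴ = 7.597×10⁶ − 6.719×10⁸ = -6.643×10⁸ K⁴.
|P_net| = 0.29·5.67×10⁻⁸·0.1182·6.643×10⁸.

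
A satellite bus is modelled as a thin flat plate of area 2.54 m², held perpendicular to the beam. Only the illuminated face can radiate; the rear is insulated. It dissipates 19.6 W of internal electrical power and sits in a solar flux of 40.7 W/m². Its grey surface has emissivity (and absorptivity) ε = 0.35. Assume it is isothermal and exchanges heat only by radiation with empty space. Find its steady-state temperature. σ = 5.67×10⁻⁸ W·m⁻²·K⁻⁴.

At steady state, absorbed solar power + internal power = radiated power.
Absorbed: α·S·A_cross = 0.35·40.7·2.540 = 36.18 W (cross-section A).
Total input = 36.18 + 19.6 = 55.78 W.
Radiated: εσ·A_surf·T⁴ with A_surf = A = 2.540 m².
T⁴ = 55.78/(0.35·5.67×10⁻⁸·2.540) = 1.107×10⁹ K⁴.

T ≈ 182 K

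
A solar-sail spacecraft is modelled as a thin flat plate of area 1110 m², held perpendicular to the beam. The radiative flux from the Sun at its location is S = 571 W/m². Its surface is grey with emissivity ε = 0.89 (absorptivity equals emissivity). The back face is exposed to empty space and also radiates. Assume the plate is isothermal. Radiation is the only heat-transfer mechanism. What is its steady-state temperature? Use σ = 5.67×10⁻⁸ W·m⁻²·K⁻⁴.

T ≈ 266 K

At equilibrium, absorbed power = emitted power.
Absorbing cross-section = A = 1110 m²; emitting surface = 2A = 2220 m² (ratio 2).
εS·A_cross = εσ·A_surf·T⁴  ⇒  T⁴ = S/(2σ)   (ε cancels).
T⁴ = 571/(2·5.67×10⁻⁸) = 5.035×10⁹ K⁴.
T = (5.035×10⁹)^(1/4).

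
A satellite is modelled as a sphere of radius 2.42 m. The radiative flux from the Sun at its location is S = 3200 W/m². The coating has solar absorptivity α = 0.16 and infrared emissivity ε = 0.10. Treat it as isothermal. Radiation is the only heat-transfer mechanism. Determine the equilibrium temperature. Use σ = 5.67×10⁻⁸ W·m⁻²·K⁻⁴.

At equilibrium, absorbed power = emitted power.
Absorbing cross-section = πr² = 18.40 m²; emitting surface = 4πr² = 73.59 m² (ratio 4).
αS·A_cross = εσ·A_surf·T⁴  ⇒  T⁴ = αS/(ε·4σ).
T⁴ = 0.160·3200/(0.10·4·5.67×10⁻⁸) = 2.257×10¹⁰ K⁴.
T = (2.257×10¹⁰)^(1/4).

T ≈ 388 K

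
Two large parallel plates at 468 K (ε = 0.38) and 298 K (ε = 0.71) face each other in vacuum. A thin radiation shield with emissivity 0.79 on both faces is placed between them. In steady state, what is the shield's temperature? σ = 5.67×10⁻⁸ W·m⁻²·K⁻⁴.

T_s ≈ 388 K

In steady state the net flux on the hot side equals that on the cold side.
σ(T₁⁴−T_s⁴)/D₁ = σ(T_s⁴−T₂⁴)/D₂, with D₁ = 1/ε₁+1/ε_s−1 = 2.897, D₂ = 1/ε_s+1/ε₂−1 = 1.674.
Solve for T_s⁴: T_s⁴ = (D₂·T₁⁴ + D₁·T₂⁴)/(D₁+D₂) = 2.257×10¹⁰ K⁴.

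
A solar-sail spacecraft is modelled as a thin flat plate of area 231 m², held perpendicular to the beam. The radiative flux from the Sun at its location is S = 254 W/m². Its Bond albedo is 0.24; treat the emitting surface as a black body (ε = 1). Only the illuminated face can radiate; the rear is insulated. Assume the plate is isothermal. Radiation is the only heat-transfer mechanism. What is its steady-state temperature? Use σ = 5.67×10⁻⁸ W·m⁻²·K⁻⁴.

T ≈ 242 K

At equilibrium, absorbed power = emitted power.
Absorbing cross-section = A = 231.0 m²; emitting surface = A = 231.0 m² (ratio 1).
(1−a)S·A_cross = εσ·A_surf·T⁴  ⇒  T⁴ = (1−a)S/(1σ).
T⁴ = 0.760·254/(1·5.67×10⁻⁸) = 3.405×10⁹ K⁴.
T = (3.405×10⁹)^(1/4).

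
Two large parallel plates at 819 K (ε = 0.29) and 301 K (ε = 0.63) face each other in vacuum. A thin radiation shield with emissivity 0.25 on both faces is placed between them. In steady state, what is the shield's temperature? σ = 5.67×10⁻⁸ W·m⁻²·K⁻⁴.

In steady state the net flux on the hot side equals that on the cold side.
σ(T₁⁴−T_s⁴)/D₁ = σ(T_s⁴−T₂⁴)/D₂, with D₁ = 1/ε₁+1/ε_s−1 = 6.448, D₂ = 1/ε_s+1/ε₂−1 = 4.587.
Solve for T_s⁴: T_s⁴ = (D₂·T₁⁴ + D₁·T₂⁴)/(D₁+D₂) = 1.918×10¹¹ K⁴.

T_s ≈ 662 K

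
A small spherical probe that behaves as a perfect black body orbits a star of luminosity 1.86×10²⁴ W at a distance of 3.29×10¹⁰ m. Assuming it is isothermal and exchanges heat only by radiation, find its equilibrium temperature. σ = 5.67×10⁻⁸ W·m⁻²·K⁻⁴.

T ≈ 157 K

First find the stellar flux at distance d: S = L/(4πd²) = 1.86×10²⁴/(4π·(3.29×10¹⁰)²) = 136.7 W/m².
For an isothermal sphere, absorbed (1−a)S·πr² = emitted σ·4πr²·T⁴, so T⁴ = (1−a)S/(4σ).
T⁴ = 1.00·136.7/(4·5.67×10⁻⁸) = 6.029×10⁸ K⁴.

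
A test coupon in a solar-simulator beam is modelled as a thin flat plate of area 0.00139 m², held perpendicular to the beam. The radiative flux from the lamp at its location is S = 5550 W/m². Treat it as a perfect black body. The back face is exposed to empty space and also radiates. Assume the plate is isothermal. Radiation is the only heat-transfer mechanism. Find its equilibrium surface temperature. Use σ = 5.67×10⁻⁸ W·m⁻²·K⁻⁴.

T ≈ 470 K

At equilibrium, absorbed power = emitted power.
Absorbing cross-section = A = 0.001390 m²; emitting surface = 2A = 0.002780 m² (ratio 2).
S·A_cross = εσ·A_surf·T⁴  ⇒  T⁴ = S/(2σ).
T⁴ = 1.00·5550/(2·5.67×10⁻⁸) = 4.894×10¹⁰ K⁴.
T = (4.894×10¹⁰)^(1/4).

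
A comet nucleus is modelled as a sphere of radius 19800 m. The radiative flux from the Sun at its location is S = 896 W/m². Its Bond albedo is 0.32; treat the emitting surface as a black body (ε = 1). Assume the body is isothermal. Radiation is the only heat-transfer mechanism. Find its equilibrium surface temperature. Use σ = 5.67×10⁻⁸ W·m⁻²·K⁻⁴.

T ≈ 228 K

At equilibrium, absorbed power = emitted power.
Absorbing cross-section = πr² = 1.232×10⁹ m²; emitting surface = 4πr² = 4.927×10⁹ m² (ratio 4).
(1−a)S·A_cross = εσ·A_surf·T⁴  ⇒  T⁴ = (1−a)S/(4σ).
T⁴ = 0.680·896/(4·5.67×10⁻⁸) = 2.686×10⁹ K⁴.
T = (2.686×10⁹)^(1/4).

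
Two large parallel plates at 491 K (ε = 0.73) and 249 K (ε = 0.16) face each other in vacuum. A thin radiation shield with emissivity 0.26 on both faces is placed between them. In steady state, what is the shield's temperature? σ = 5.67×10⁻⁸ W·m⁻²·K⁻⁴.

T_s ≈ 450 K

In steady state the net flux on the hot side equals that on the cold side.
σ(T₁⁴−T_s⁴)/D₁ = σ(T_s⁴−T₂⁴)/D₂, with D₁ = 1/ε₁+1/ε_s−1 = 4.216, D₂ = 1/ε_s+1/ε₂−1 = 9.096.
Solve for T_s⁴: T_s⁴ = (D₂·T₁⁴ + D₁·T₂⁴)/(D₁+D₂) = 4.093×10¹⁰ K⁴.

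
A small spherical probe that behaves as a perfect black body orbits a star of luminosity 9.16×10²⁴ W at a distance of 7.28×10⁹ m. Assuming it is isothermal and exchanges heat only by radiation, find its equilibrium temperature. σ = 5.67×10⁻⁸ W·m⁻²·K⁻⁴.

T ≈ 496 K

First find the stellar flux at distance d: S = L/(4πd²) = 9.16×10²⁴/(4π·(7.28×10⁹)²) = 13750 W/m².
For an isothermal sphere, absorbed (1−a)S·πr² = emitted σ·4πr²·T⁴, so T⁴ = (1−a)S/(4σ).
T⁴ = 1.00·13750/(4·5.67×10⁻⁸) = 6.064×10¹⁰ K⁴.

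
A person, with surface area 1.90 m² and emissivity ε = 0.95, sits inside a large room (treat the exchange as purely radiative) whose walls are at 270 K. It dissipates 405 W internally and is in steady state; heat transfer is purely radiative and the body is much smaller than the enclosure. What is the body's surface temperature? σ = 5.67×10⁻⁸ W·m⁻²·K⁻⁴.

For a small grey body in a large enclosure, net radiated power = εσA(T⁴ − T_w⁴).
Steady state: P = εσA(T⁴ − T_w⁴) with A = 1.90 m².
T⁴ = P/(εσA) + T_w⁴ = 405/(0.95·5.67×10⁻⁸·1.900) + (270)⁴
    = 3.957×10⁹ + 5.314×10⁹ = 9.272×10⁹ K⁴.

T ≈ 310 K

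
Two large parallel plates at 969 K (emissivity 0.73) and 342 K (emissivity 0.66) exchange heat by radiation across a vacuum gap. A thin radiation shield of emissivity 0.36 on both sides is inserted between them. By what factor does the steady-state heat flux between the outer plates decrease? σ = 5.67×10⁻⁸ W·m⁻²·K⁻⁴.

Without shield: q₀ = σΔ(T⁴)/(1/ε₁+1/ε₂−1) with denominator 1.885.
With shield the two gaps are in series; the resistances add: (1/ε₁+1/ε_s−1)+(1/ε_s+1/ε₂−1) = 3.148+3.293 = 6.441.
Heat-flux ratio q₀/q = 6.441/1.885.

factor ≈ 3.42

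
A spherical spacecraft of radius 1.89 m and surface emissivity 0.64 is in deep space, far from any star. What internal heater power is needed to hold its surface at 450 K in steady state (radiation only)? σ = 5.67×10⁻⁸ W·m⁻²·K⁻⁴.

P = εσ·4πr²·T⁴.
4πr² = 44.89 m²; T⁴ = 4.101×10¹⁰ K⁴.
P = 0.64·5.67×10⁻⁸·44.89·4.101×10¹⁰.

P ≈ 66800 W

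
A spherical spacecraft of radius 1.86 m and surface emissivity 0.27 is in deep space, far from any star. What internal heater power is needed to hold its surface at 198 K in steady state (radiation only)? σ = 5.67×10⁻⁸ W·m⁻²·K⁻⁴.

P ≈ 1020 W

P = εσ·4πr²·T⁴.
4πr² = 43.47 m²; T⁴ = 1.537×10⁹ K⁴.
P = 0.27·5.67×10⁻⁸·43.47·1.537×10⁹.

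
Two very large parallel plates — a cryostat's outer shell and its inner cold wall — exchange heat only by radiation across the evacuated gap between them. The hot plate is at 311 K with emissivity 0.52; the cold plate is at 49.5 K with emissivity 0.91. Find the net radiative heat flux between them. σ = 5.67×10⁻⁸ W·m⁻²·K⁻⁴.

For two infinite grey parallel plates, q = σ(T₁⁴ − T₂⁴)/(1/ε₁ + 1/ε₂ − 1).
T₁⁴ − T₂⁴ = 9.355×10⁹ − 6.004×10⁶ = 9.349×10⁹ K⁴.
1/ε₁ + 1/ε₂ − 1 = 1.923 + 1.099 − 1 = 2.022.
q = 5.67×10⁻⁸ × 9.349×10⁹ / 2.022.

q ≈ 262 W/m²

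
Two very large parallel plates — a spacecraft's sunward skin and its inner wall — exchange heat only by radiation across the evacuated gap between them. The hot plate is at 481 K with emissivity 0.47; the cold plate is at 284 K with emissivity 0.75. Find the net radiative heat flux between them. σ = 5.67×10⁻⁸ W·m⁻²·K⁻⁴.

q ≈ 1080 W/m²

For two infinite grey parallel plates, q = σ(T₁⁴ − T₂⁴)/(1/ε₁ + 1/ε₂ − 1).
T₁⁴ − T₂⁴ = 5.353×10¹⁰ − 6.505×10⁹ = 4.702×10¹⁰ K⁴.
1/ε₁ + 1/ε₂ − 1 = 2.128 + 1.333 − 1 = 2.461.
q = 5.67×10⁻⁸ × 4.702×10¹⁰ / 2.461.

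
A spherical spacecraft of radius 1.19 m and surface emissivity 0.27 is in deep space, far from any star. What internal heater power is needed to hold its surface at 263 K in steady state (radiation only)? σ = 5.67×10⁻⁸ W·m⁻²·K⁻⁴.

P = εσ·4πr²·T⁴.
4πr² = 17.80 m²; T⁴ = 4.784×10⁹ K⁴.
P = 0.27·5.67×10⁻⁸·17.80·4.784×10⁹.

P ≈ 1300 W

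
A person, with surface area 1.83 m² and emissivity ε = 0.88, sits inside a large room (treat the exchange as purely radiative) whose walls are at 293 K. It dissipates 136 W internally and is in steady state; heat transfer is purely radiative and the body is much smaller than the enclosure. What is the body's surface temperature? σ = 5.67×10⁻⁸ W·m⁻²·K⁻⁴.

For a small grey body in a large enclosure, net radiated power = εσA(T⁴ − T_w⁴).
Steady state: P = εσA(T⁴ − T_w⁴) with A = 1.83 m².
T⁴ = P/(εσA) + T_w⁴ = 136/(0.88·5.67×10⁻⁸·1.830) + (293)⁴
    = 1.489×10⁹ + 7.370×10⁹ = 8.859×10⁹ K⁴.

T ≈ 307 K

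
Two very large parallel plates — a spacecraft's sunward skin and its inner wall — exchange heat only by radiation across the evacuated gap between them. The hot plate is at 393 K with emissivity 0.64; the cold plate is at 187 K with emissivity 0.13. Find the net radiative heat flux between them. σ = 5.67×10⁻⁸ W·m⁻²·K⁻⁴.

For two infinite grey parallel plates, q = σ(T₁⁴ − T₂⁴)/(1/ε₁ + 1/ε₂ − 1).
T₁⁴ − T₂⁴ = 2.385×10¹⁰ − 1.223×10⁹ = 2.263×10¹⁰ K⁴.
1/ε₁ + 1/ε₂ − 1 = 1.562 + 7.692 − 1 = 8.255.
q = 5.67×10⁻⁸ × 2.263×10¹⁰ / 8.255.

q ≈ 155 W/m²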